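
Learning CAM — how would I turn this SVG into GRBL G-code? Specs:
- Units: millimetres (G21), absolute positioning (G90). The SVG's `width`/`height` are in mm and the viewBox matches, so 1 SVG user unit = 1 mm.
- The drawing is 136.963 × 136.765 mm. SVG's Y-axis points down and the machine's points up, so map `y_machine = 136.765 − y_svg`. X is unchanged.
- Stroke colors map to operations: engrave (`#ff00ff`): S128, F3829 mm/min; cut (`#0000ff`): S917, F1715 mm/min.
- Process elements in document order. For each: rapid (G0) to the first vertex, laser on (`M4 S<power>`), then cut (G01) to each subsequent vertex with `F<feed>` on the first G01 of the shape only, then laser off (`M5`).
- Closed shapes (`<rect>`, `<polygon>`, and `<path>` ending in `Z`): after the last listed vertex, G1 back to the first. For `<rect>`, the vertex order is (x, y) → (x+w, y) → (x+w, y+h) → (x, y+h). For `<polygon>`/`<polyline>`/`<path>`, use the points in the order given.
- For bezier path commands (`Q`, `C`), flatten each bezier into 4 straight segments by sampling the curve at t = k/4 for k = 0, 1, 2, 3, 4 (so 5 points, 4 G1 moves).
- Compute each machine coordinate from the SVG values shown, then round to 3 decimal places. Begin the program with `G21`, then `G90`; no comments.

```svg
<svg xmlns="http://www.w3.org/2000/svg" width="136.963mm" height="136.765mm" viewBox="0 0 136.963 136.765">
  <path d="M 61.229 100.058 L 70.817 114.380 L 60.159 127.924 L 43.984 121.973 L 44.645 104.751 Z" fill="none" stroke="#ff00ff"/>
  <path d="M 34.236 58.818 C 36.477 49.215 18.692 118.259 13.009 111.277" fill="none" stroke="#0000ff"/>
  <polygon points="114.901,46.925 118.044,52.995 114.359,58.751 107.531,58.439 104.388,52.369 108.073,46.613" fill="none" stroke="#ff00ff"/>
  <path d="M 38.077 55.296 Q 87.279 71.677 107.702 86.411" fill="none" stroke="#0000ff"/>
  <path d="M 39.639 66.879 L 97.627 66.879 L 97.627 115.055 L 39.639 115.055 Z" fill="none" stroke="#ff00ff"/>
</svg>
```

G21
G90
G0 X61.229 Y36.707
M4 S128
G01 X70.817 Y22.385 F3829
G01 X60.159 Y8.841
G01 X43.984 Y14.792
G01 X44.645 Y32.014
G01 X61.229 Y36.707
M5
G0 X34.236 Y77.947
M4 S917
G01 X32.664 Y72.820 F1715
G01 X26.594 Y52.700
G01 X19.038 Y32.090
G01 X13.009 Y25.488
M5
G0 X114.901 Y89.840
M4 S128
G01 X118.044 Y83.770 F3829
G01 X114.359 Y78.014
G01 X107.531 Y78.326
G01 X104.388 Y84.396
G01 X108.073 Y90.152
G01 X114.901 Y89.840
M5
G0 X38.077 Y81.469
M4 S917
G01 X60.879 Y73.381 F1715
G01 X80.084 Y65.500
G01 X95.692 Y57.824
G01 X107.702 Y50.354
M5
G0 X39.639 Y69.886
M4 S128
G01 X97.627 Y69.886 F3829
G01 X97.627 Y21.710
G01 X39.639 Y21.710
G01 X39.639 Y69.886
M5

1 u = 1 mm; y_m = 136.765 − y.

[1] `<path>` regular polygon, #ff00ff→engrave S128 F3829: (61.229,36.707) → (70.817,22.385) → (60.159,8.841) → (43.984,14.792) → (44.645,32.014) → (61.229,36.707) (closed)

[2] `<path>` cubic bezier, #0000ff→cut S917 F1715: (34.236,77.947) → (32.664,72.820) → (26.594,52.700) → (19.038,32.090) → (13.009,25.488)

[3] `<polygon>` regular polygon, #ff00ff→engrave S128 F3829: (114.901,89.840) → (118.044,83.770) → (114.359,78.014) → (107.531,78.326) → (104.388,84.396) → (108.073,90.152) → (114.901,89.840) (closed)

[4] `<path>` quadratic bezier, #0000ff→cut S917 F1715: (38.077,81.469) → (60.879,73.381) → (80.084,65.500) → (95.692,57.824) → (107.702,50.354)

[5] `<path>` rectangle, #ff00ff→engrave S128 F3829: (39.639,69.886) → (97.627,69.886) → (97.627,21.710) → (39.639,21.710) → (39.639,69.886) (closed)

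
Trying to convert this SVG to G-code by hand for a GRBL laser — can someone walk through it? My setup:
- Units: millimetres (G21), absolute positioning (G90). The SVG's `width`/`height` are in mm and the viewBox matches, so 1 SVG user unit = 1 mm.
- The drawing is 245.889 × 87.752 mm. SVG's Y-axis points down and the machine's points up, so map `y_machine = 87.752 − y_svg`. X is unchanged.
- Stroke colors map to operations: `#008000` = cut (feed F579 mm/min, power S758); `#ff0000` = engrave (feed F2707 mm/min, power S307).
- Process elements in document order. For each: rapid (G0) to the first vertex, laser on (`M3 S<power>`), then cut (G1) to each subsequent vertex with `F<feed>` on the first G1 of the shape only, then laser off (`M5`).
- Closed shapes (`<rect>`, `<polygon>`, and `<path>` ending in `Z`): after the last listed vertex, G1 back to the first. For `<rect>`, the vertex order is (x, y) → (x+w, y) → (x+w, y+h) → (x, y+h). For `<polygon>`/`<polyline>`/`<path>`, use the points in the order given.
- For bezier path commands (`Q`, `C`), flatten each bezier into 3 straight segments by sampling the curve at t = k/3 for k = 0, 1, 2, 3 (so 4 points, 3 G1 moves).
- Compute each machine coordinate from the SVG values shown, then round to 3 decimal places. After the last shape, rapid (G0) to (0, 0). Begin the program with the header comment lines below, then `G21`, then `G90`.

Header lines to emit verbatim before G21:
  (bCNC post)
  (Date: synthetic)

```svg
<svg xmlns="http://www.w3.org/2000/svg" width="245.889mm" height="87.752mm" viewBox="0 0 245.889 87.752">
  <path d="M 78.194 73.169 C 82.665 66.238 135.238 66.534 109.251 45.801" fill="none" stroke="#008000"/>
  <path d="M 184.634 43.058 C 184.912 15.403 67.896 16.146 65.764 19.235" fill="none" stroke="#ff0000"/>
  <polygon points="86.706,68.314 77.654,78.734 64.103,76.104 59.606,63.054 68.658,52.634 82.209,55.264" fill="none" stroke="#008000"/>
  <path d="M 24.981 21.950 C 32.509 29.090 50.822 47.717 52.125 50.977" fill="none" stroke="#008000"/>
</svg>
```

1 u = 1 mm; y_m = 87.752 − y.

[1] `<path>` cubic bezier, #008000→cut S758 F579: (78.194,14.583) → (94.008,20.152) → (113.743,27.181) → (109.251,41.951)

[2] `<path>` cubic bezier, #ff0000→engrave S307 F2707: (184.634,44.694) → (154.413,63.848) → (97.591,69.859) → (65.764,68.517)

[3] `<polygon>` regular polygon, #008000→cut S758 F579: (86.706,19.438) → (77.654,9.018) → (64.103,11.648) → (59.606,24.698) → (68.658,35.118) → (82.209,32.488) → (86.706,19.438) (closed)

[4] `<path>` cubic bezier, #008000→cut S758 F579: (24.981,65.802) → (35.075,55.828) → (46.181,44.163) → (52.125,36.775)

(bCNC post)
(Date: synthetic)
G21
G90
G0 X78.194 Y14.583
M3 S758
G1 X94.008 Y20.152 F579
G1 X113.743 Y27.181
G1 X109.251 Y41.951
M5
G0 X184.634 Y44.694
M3 S307
G1 X154.413 Y63.848 F2707
G1 X97.591 Y69.859
G1 X65.764 Y68.517
M5
G0 X86.706 Y19.438
M3 S758
G1 X77.654 Y9.018 F579
G1 X64.103 Y11.648
G1 X59.606 Y24.698
G1 X68.658 Y35.118
G1 X82.209 Y32.488
G1 X86.706 Y19.438
M5
G0 X24.981 Y65.802
M3 S758
G1 X35.075 Y55.828 F579
G1 X46.181 Y44.163
G1 X52.125 Y36.775
M5
G0 X0.000 Y0.000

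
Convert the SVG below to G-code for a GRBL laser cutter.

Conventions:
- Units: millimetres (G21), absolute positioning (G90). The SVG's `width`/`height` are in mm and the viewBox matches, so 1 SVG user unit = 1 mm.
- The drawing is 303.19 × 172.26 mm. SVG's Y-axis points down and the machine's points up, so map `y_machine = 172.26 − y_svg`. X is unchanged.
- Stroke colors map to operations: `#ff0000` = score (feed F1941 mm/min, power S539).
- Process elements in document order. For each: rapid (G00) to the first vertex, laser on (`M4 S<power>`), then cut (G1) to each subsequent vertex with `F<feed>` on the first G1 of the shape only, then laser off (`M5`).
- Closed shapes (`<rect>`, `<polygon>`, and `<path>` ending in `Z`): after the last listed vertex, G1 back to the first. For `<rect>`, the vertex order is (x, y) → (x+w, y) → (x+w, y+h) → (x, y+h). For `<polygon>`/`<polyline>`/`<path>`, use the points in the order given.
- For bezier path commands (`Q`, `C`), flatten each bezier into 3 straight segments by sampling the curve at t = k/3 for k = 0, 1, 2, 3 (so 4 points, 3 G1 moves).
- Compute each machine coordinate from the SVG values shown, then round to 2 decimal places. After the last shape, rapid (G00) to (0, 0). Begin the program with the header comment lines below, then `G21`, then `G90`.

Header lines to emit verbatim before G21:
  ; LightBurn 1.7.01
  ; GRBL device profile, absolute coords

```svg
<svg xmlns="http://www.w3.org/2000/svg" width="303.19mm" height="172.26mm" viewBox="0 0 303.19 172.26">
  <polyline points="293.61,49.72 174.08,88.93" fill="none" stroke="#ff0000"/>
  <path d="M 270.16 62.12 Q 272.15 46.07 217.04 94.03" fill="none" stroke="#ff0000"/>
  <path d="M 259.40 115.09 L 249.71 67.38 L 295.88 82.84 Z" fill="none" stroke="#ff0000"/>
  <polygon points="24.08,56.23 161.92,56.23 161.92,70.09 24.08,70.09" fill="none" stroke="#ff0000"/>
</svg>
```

; LightBurn 1.7.01
; GRBL device profile, absolute coords
G21
G90
G00 X293.61 Y122.54
M4 S539
G1 X174.08 Y83.33 F1941
M5
G00 X270.16 Y110.14
M4 S539
G1 X265.14 Y113.73 F1941
G1 X247.44 Y103.09
G1 X217.04 Y78.23
M5
G00 X259.40 Y57.17
M4 S539
G1 X249.71 Y104.88 F1941
G1 X295.88 Y89.42
G1 X259.40 Y57.17
M5
G00 X24.08 Y116.03
M4 S539
G1 X161.92 Y116.03 F1941
G1 X161.92 Y102.17
G1 X24.08 Y102.17
G1 X24.08 Y116.03
M5
G00 X0.00 Y0.00

Since the viewBox matches the mm dimensions, user units are millimetres directly. The only transform is the Y-flip y_m = 172.26 − y_svg.

Shape 1 is a line segment drawn with `<polyline>`. Its stroke #ff0000 means score at S539, F1941. After flipping Y the toolpath is (293.61,122.54) → (174.08,83.33).

Shape 2 is a quadratic bezier drawn with `<path>`. Its stroke #ff0000 means score at S539, F1941. After flipping Y the toolpath is (270.16,110.14) → (265.14,113.73) → (247.44,103.09) → (217.04,78.23).

Shape 3 is a regular polygon drawn with `<path>`. Its stroke #ff0000 means score at S539, F1941. After flipping Y the toolpath is (259.40,57.17) → (249.71,104.88) → (295.88,89.42) → (259.40,57.17), returning to the start.

Shape 4 is a rectangle drawn with `<polygon>`. Its stroke #ff0000 means score at S539, F1941. After flipping Y the toolpath is (24.08,116.03) → (161.92,116.03) → (161.92,102.17) → (24.08,102.17) → (24.08,116.03), returning to the start.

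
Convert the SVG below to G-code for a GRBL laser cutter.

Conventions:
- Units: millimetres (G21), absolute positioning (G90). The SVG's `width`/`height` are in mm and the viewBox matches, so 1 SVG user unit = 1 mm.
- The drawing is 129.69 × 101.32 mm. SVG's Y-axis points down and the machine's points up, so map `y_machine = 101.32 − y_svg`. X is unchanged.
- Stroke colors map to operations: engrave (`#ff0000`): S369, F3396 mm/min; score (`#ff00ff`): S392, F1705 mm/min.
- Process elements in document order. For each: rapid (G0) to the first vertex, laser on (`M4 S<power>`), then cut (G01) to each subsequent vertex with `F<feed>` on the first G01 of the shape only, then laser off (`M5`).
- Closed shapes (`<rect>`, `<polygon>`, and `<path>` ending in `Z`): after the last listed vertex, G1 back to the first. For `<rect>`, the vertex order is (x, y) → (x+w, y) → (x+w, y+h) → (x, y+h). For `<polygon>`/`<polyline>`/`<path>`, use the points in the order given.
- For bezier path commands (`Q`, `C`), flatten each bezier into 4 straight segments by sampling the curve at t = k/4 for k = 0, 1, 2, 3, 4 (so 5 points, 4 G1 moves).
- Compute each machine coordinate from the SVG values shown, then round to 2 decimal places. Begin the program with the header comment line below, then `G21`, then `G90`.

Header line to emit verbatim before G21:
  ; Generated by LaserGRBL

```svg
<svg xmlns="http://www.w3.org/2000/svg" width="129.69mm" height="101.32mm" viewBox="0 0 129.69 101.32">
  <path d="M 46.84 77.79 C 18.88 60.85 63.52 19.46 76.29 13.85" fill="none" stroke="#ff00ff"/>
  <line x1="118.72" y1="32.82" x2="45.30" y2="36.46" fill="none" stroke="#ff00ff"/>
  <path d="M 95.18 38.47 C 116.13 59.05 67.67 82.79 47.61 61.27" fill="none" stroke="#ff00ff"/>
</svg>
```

; Generated by LaserGRBL
G21
G90
G0 X46.84 Y23.53
M4 S392
G01 X37.85 Y39.88 F1705
G01 X46.29 Y59.75
G01 X62.37 Y77.49
G01 X76.29 Y87.47
M5
G0 X118.72 Y68.50
M4 S392
G01 X45.30 Y64.86 F1705
M5
G0 X95.18 Y62.85
M4 S392
G01 X99.41 Y47.58 F1705
G01 X86.77 Y35.66
G01 X66.45 Y31.64
G01 X47.61 Y40.05
M5

viewBox `0 0 129.69 101.32` with mm width/height → 1 unit = 1 mm. Flip: y_m = 101.32 − y_svg.

**Shape 1** — `<path>` cubic bezier, stroke `#ff00ff` → score (S392, F1705). Control points (SVG): P0=(46.84,77.79), P1=(18.88,60.85), P2=(63.52,19.46), P3=(76.29,13.85); sampled at t=k/4. Machine vertices: (46.84,23.53) → (37.85,39.88) → (46.29,59.75) → (62.37,77.49) → (76.29,87.47). Open path.

**Shape 2** — `<line>` line segment, stroke `#ff00ff` → score (S392, F1705). Machine vertices: (118.72,68.50) → (45.30,64.86). Open path.

**Shape 3** — `<path>` cubic bezier, stroke `#ff00ff` → score (S392, F1705). Control points (SVG): P0=(95.18,38.47), P1=(116.13,59.05), P2=(67.67,82.79), P3=(47.61,61.27); sampled at t=k/4. Machine vertices: (95.18,62.85) → (99.41,47.58) → (86.77,35.66) → (66.45,31.64) → (47.61,40.05). Open path.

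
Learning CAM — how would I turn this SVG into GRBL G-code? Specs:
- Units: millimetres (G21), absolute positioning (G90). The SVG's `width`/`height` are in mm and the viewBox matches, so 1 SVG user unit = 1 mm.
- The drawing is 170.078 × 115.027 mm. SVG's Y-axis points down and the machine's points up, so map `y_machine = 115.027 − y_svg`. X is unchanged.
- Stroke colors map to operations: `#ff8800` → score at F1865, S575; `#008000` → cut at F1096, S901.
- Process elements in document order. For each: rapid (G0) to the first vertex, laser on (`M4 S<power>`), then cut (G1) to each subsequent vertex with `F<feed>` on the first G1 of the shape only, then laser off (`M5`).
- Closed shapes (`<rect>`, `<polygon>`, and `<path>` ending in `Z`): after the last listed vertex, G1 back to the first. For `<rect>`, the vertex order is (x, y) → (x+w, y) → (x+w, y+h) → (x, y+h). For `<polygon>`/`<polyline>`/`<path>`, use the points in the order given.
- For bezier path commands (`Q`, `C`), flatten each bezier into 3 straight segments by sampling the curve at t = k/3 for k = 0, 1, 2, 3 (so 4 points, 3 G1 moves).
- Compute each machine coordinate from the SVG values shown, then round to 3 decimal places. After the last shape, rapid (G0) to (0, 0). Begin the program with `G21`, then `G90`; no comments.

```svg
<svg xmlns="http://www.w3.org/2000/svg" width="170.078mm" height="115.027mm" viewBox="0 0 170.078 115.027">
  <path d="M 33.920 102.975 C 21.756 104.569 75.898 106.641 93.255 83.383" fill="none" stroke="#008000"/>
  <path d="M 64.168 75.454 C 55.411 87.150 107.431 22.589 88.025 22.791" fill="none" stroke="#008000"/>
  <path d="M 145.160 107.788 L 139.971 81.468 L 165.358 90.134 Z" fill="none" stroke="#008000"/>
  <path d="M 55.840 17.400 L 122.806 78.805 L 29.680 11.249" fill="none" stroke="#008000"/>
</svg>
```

G21
G90
G0 X33.920 Y12.052
M4 S901
G1 X40.040 Y11.255 F1096
G1 X67.455 Y15.873
G1 X93.255 Y31.644
M5
G0 X64.168 Y39.573
M4 S901
G1 X70.774 Y48.073 F1096
G1 X88.519 Y76.073
G1 X88.025 Y92.236
M5
G0 X145.160 Y7.239
M4 S901
G1 X139.971 Y33.559 F1096
G1 X165.358 Y24.893
G1 X145.160 Y7.239
M5
G0 X55.840 Y97.627
M4 S901
G1 X122.806 Y36.222 F1096
G1 X29.680 Y103.778
M5
G0 X0.000 Y0.000

viewBox `0 0 170.078 115.027` with mm width/height → 1 unit = 1 mm. Flip: y_m = 115.027 − y_svg.

**Shape 1** — `<path>` cubic bezier, stroke `#008000` → cut (S901, F1096). Control points (SVG): P0=(33.920,102.975), P1=(21.756,104.569), P2=(75.898,106.641), P3=(93.255,83.383); sampled at t=k/3. Machine vertices: (33.920,12.052) → (40.040,11.255) → (67.455,15.873) → (93.255,31.644). Open path.

**Shape 2** — `<path>` cubic bezier, stroke `#008000` → cut (S901, F1096). Control points (SVG): P0=(64.168,75.454), P1=(55.411,87.150), P2=(107.431,22.589), P3=(88.025,22.791); sampled at t=k/3. Machine vertices: (64.168,39.573) → (70.774,48.073) → (88.519,76.073) → (88.025,92.236). Open path.

**Shape 3** — `<path>` regular polygon, stroke `#008000` → cut (S901, F1096). Machine vertices: (145.160,7.239) → (139.971,33.559) → (165.358,24.893) → (145.160,7.239). Closed: final G1 returns to the first vertex.

**Shape 4** — `<path>` open polyline, stroke `#008000` → cut (S901, F1096). Machine vertices: (55.840,97.627) → (122.806,36.222) → (29.680,103.778). Open path.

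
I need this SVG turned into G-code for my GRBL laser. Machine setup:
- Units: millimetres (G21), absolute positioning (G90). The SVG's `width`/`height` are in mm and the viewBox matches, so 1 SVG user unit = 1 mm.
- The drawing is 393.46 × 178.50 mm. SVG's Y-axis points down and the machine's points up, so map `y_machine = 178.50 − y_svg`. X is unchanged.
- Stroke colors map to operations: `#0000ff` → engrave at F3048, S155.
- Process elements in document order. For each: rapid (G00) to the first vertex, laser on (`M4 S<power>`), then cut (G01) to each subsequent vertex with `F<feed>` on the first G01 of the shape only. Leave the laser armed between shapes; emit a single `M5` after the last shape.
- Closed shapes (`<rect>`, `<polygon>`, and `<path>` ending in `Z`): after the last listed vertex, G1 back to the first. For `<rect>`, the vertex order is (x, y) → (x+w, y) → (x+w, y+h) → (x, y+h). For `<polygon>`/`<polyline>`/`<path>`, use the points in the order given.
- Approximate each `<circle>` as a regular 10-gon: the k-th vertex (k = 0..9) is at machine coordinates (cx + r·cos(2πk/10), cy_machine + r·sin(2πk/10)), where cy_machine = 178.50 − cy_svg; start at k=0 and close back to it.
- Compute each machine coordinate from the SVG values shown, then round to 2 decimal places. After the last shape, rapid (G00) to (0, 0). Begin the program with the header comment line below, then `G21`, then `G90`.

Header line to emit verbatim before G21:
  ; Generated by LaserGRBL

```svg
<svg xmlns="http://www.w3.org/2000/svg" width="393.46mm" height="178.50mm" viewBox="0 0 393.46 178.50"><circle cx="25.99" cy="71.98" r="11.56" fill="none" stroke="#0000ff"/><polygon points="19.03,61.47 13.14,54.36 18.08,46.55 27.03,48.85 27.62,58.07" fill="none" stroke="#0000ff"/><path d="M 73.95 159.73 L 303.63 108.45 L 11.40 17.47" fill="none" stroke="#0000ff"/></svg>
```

; Generated by LaserGRBL
G21
G90
G00 X37.55 Y106.52
M4 S155
G01 X35.34 Y113.31 F3048
G01 X29.56 Y117.51
G01 X22.42 Y117.51
G01 X16.64 Y113.31
G01 X14.43 Y106.52
G01 X16.64 Y99.73
G01 X22.42 Y95.53
G01 X29.56 Y95.53
G01 X35.34 Y99.73
G01 X37.55 Y106.52
G00 X19.03 Y117.03
M4 S155
G01 X13.14 Y124.14 F3048
G01 X18.08 Y131.95
G01 X27.03 Y129.65
G01 X27.62 Y120.43
G01 X19.03 Y117.03
G00 X73.95 Y18.77
M4 S155
G01 X303.63 Y70.05 F3048
G01 X11.40 Y161.03
M5
G00 X0.00 Y0.00

1 u = 1 mm; y_m = 178.50 − y.

[1] `<circle>` circle, #0000ff→engrave S155 F3048: (37.55,106.52) → (35.34,113.31) → (29.56,117.51) → (22.42,117.51) → (16.64,113.31) → (14.43,106.52) → (16.64,99.73) → (22.42,95.53) → (29.56,95.53) → (35.34,99.73) → (37.55,106.52) (closed)

[2] `<polygon>` regular polygon, #0000ff→engrave S155 F3048: (19.03,117.03) → (13.14,124.14) → (18.08,131.95) → (27.03,129.65) → (27.62,120.43) → (19.03,117.03) (closed)

[3] `<path>` open polyline, #0000ff→engrave S155 F3048: (73.95,18.77) → (303.63,70.05) → (11.40,161.03)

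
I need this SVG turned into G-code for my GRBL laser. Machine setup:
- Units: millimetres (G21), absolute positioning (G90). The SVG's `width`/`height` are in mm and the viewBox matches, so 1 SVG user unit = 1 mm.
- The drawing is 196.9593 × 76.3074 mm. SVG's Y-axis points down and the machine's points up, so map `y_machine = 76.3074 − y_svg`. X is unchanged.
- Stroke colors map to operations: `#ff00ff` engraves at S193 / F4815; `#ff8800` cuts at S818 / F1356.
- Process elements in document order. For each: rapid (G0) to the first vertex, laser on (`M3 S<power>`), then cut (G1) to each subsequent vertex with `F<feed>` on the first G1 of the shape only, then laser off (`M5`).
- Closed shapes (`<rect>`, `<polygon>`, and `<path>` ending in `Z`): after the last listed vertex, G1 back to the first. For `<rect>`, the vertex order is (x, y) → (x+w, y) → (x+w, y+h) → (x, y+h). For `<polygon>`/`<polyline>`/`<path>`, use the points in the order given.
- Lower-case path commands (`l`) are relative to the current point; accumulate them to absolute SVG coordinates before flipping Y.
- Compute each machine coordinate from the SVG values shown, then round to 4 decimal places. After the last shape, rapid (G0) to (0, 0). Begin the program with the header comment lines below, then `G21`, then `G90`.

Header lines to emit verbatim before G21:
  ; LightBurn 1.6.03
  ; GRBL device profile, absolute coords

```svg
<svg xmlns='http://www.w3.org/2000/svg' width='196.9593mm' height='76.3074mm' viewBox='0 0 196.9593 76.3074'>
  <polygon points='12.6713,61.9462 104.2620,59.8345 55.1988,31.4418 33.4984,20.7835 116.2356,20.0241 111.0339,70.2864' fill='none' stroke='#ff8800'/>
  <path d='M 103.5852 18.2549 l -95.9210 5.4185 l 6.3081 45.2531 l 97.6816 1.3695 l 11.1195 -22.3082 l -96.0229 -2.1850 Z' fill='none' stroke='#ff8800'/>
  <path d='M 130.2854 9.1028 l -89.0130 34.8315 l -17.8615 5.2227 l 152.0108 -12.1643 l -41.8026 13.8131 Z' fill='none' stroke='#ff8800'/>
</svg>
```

Since the viewBox matches the mm dimensions, user units are millimetres directly. The only transform is the Y-flip y_m = 76.3074 − y_svg.

Shape 1 is a closed polygon drawn with `<polygon>`. Its stroke #ff8800 means cut at S818, F1356. After flipping Y the toolpath is (12.6713,14.3612) → (104.2620,16.4729) → (55.1988,44.8656) → (33.4984,55.5239) → (116.2356,56.2833) → (111.0339,6.0210) → (12.6713,14.3612), returning to the start.

Shape 2 is a closed polygon drawn with `<path>`. Its stroke #ff8800 means cut at S818, F1356. After flipping Y the toolpath is (103.5852,58.0525) → (7.6642,52.6340) → (13.9723,7.3809) → (111.6539,6.0114) → (122.7734,28.3196) → (26.7505,30.5046) → (103.5852,58.0525), returning to the start.

Shape 3 is a closed polygon drawn with `<path>`. Its stroke #ff8800 means cut at S818, F1356. After flipping Y the toolpath is (130.2854,67.2046) → (41.2724,32.3731) → (23.4109,27.1504) → (175.4217,39.3147) → (133.6191,25.5016) → (130.2854,67.2046), returning to the start.

; LightBurn 1.6.03
; GRBL device profile, absolute coords
G21
G90
G0 X12.6713 Y14.3612
M3 S818
G1 X104.2620 Y16.4729 F1356
G1 X55.1988 Y44.8656
G1 X33.4984 Y55.5239
G1 X116.2356 Y56.2833
G1 X111.0339 Y6.0210
G1 X12.6713 Y14.3612
M5
G0 X103.5852 Y58.0525
M3 S818
G1 X7.6642 Y52.6340 F1356
G1 X13.9723 Y7.3809
G1 X111.6539 Y6.0114
G1 X122.7734 Y28.3196
G1 X26.7505 Y30.5046
G1 X103.5852 Y58.0525
M5
G0 X130.2854 Y67.2046
M3 S818
G1 X41.2724 Y32.3731 F1356
G1 X23.4109 Y27.1504
G1 X175.4217 Y39.3147
G1 X133.6191 Y25.5016
G1 X130.2854 Y67.2046
M5
G0 X0.0000 Y0.0000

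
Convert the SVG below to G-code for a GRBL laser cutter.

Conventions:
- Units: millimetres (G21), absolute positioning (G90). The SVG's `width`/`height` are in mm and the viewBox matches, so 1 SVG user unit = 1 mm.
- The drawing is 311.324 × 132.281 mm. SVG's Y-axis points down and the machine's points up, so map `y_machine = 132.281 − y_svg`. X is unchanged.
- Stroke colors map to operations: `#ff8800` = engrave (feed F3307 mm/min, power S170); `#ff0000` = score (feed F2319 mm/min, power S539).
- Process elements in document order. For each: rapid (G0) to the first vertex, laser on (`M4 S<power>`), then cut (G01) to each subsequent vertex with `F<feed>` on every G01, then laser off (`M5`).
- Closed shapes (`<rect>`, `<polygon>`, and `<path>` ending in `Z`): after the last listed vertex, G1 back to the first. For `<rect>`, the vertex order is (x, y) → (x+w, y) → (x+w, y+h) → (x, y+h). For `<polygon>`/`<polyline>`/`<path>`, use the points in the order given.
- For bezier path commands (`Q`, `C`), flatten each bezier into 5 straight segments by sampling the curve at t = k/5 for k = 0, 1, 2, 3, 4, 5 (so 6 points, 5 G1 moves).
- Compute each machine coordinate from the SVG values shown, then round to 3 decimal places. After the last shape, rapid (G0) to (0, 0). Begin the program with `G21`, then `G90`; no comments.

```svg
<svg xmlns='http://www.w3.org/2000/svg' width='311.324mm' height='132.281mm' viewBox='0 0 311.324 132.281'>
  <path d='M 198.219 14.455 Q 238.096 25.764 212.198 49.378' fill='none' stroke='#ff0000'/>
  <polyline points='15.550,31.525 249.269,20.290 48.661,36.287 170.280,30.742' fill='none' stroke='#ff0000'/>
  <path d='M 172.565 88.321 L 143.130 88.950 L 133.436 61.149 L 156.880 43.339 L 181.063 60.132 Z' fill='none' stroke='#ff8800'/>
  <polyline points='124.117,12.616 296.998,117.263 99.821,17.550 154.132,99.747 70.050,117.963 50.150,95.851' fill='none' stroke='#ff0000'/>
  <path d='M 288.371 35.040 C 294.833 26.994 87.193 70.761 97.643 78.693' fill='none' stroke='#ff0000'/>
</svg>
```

Since the viewBox matches the mm dimensions, user units are millimetres directly. The only transform is the Y-flip y_m = 132.281 − y_svg.

Shape 1 is a quadratic bezier drawn with `<path>`. Its stroke #ff0000 means score at S539, F2319. After flipping Y the toolpath is (198.219,117.826) → (211.539,112.810) → (219.597,106.810) → (222.392,99.825) → (219.926,91.856) → (212.198,82.903).

Shape 2 is a open polyline drawn with `<polyline>`. Its stroke #ff0000 means score at S539, F2319. After flipping Y the toolpath is (15.550,100.756) → (249.269,111.991) → (48.661,95.994) → (170.280,101.539).

Shape 3 is a regular polygon drawn with `<path>`. Its stroke #ff8800 means engrave at S170, F3307. After flipping Y the toolpath is (172.565,43.960) → (143.130,43.331) → (133.436,71.132) → (156.880,88.942) → (181.063,72.149) → (172.565,43.960), returning to the start.

Shape 4 is a open polyline drawn with `<polyline>`. Its stroke #ff0000 means score at S539, F2319. After flipping Y the toolpath is (124.117,119.665) → (296.998,15.018) → (99.821,114.731) → (154.132,32.534) → (70.050,14.318) → (50.150,36.430).

Shape 5 is a cubic bezier drawn with `<path>`. Its stroke #ff0000 means score at S539, F2319. After flipping Y the toolpath is (288.371,97.241) → (270.013,96.552) → (221.017,87.635) → (162.126,74.698) → (114.086,61.946) → (97.643,53.588).

G21
G90
G0 X198.219 Y117.826
M4 S539
G01 X211.539 Y112.810 F2319
G01 X219.597 Y106.810 F2319
G01 X222.392 Y99.825 F2319
G01 X219.926 Y91.856 F2319
G01 X212.198 Y82.903 F2319
M5
G0 X15.550 Y100.756
M4 S539
G01 X249.269 Y111.991 F2319
G01 X48.661 Y95.994 F2319
G01 X170.280 Y101.539 F2319
M5
G0 X172.565 Y43.960
M4 S170
G01 X143.130 Y43.331 F3307
G01 X133.436 Y71.132 F3307
G01 X156.880 Y88.942 F3307
G01 X181.063 Y72.149 F3307
G01 X172.565 Y43.960 F3307
M5
G0 X124.117 Y119.665
M4 S539
G01 X296.998 Y15.018 F2319
G01 X99.821 Y114.731 F2319
G01 X154.132 Y32.534 F2319
G01 X70.050 Y14.318 F2319
G01 X50.150 Y36.430 F2319
M5
G0 X288.371 Y97.241
M4 S539
G01 X270.013 Y96.552 F2319
G01 X221.017 Y87.635 F2319
G01 X162.126 Y74.698 F2319
G01 X114.086 Y61.946 F2319
G01 X97.643 Y53.588 F2319
M5
G0 X0.000 Y0.000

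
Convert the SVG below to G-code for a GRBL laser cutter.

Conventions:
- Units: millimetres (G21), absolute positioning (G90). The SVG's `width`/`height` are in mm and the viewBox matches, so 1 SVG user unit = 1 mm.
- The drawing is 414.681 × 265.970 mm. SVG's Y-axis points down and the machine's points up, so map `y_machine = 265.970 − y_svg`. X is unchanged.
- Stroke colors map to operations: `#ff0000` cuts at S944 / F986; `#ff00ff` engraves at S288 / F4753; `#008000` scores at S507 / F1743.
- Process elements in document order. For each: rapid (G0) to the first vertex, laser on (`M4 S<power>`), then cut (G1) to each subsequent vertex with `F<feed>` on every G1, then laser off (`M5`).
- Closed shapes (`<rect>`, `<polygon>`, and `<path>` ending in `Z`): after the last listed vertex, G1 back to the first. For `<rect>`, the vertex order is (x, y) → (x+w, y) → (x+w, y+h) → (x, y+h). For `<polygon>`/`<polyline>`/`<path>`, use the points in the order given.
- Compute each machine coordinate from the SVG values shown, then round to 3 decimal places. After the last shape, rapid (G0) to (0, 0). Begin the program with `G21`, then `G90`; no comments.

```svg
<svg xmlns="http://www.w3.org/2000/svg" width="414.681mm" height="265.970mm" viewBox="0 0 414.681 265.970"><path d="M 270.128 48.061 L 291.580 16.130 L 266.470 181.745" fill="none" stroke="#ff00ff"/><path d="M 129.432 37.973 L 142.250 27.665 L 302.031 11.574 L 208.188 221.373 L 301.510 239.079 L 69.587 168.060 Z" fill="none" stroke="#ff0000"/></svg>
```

G21
G90
G0 X270.128 Y217.909
M4 S288
G1 X291.580 Y249.840 F4753
G1 X266.470 Y84.225 F4753
M5
G0 X129.432 Y227.997
M4 S944
G1 X142.250 Y238.305 F986
G1 X302.031 Y254.396 F986
G1 X208.188 Y44.597 F986
G1 X301.510 Y26.891 F986
G1 X69.587 Y97.910 F986
G1 X129.432 Y227.997 F986
M5
G0 X0.000 Y0.000

Since the viewBox matches the mm dimensions, user units are millimetres directly. The only transform is the Y-flip y_m = 265.970 − y_svg.

Shape 1 is a open polyline drawn with `<path>`. Its stroke #ff00ff means engrave at S288, F4753. After flipping Y the toolpath is (270.128,217.909) → (291.580,249.840) → (266.470,84.225).

Shape 2 is a closed polygon drawn with `<path>`. Its stroke #ff0000 means cut at S944, F986. After flipping Y the toolpath is (129.432,227.997) → (142.250,238.305) → (302.031,254.396) → (208.188,44.597) → (301.510,26.891) → (69.587,97.910) → (129.432,227.997), returning to the start.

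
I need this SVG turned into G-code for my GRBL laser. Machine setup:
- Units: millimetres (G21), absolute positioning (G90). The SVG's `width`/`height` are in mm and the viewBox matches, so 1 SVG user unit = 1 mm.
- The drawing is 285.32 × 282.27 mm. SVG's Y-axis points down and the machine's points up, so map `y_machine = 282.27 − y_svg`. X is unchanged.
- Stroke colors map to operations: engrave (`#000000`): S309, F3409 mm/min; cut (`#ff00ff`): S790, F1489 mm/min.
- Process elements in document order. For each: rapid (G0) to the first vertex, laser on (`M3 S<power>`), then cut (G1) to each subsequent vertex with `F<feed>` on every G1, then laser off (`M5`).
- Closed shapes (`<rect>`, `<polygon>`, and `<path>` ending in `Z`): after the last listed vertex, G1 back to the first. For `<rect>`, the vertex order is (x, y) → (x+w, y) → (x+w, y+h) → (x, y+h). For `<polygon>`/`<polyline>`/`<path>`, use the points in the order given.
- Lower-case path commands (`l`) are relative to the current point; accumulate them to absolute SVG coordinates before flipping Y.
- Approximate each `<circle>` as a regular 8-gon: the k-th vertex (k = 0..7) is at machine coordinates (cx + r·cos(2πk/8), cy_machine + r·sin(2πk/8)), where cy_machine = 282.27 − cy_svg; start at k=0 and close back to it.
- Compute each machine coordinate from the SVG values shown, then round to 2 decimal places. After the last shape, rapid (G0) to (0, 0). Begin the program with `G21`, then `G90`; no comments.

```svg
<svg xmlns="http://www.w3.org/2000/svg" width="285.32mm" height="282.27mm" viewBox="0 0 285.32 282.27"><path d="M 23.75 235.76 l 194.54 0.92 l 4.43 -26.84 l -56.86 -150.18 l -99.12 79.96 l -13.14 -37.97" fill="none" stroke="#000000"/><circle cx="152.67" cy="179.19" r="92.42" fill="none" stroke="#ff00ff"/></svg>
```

Since the viewBox matches the mm dimensions, user units are millimetres directly. The only transform is the Y-flip y_m = 282.27 − y_svg.

Shape 1 is a open polyline drawn with `<path>`. Its stroke #000000 means engrave at S309, F3409. After flipping Y the toolpath is (23.75,46.51) → (218.29,45.59) → (222.72,72.43) → (165.86,222.61) → (66.74,142.65) → (53.60,180.62).

Shape 2 is a circle drawn with `<circle>`. Its stroke #ff00ff means cut at S790, F1489. After flipping Y the toolpath is (245.09,103.08) → (218.02,168.43) → (152.67,195.50) → (87.32,168.43) → (60.25,103.08) → (87.32,37.73) → (152.67,10.66) → (218.02,37.73) → (245.09,103.08), returning to the start.

G21
G90
G0 X23.75 Y46.51
M3 S309
G1 X218.29 Y45.59 F3409
G1 X222.72 Y72.43 F3409
G1 X165.86 Y222.61 F3409
G1 X66.74 Y142.65 F3409
G1 X53.60 Y180.62 F3409
M5
G0 X245.09 Y103.08
M3 S790
G1 X218.02 Y168.43 F1489
G1 X152.67 Y195.50 F1489
G1 X87.32 Y168.43 F1489
G1 X60.25 Y103.08 F1489
G1 X87.32 Y37.73 F1489
G1 X152.67 Y10.66 F1489
G1 X218.02 Y37.73 F1489
G1 X245.09 Y103.08 F1489
M5
G0 X0.00 Y0.00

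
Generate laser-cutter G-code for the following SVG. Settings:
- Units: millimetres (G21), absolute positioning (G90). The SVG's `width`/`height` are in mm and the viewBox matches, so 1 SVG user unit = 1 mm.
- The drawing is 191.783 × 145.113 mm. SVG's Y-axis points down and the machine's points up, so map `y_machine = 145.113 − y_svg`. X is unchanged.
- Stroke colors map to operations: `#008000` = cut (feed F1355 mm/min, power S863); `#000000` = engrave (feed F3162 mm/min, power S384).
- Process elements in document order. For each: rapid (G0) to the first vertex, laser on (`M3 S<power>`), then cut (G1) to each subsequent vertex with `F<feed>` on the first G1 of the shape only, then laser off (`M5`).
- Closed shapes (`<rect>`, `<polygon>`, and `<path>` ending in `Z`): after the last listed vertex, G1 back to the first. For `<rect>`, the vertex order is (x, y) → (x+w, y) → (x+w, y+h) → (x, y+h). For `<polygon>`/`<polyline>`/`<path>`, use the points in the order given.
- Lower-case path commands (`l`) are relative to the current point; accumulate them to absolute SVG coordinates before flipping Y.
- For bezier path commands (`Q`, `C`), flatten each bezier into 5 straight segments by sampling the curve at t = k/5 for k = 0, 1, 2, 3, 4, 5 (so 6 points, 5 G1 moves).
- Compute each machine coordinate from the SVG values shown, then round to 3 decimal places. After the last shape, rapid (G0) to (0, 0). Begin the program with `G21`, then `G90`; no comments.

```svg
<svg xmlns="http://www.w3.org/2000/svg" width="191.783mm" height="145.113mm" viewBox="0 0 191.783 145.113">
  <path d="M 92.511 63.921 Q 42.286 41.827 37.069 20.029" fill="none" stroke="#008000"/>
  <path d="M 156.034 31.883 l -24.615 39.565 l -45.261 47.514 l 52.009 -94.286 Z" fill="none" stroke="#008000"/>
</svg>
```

viewBox `0 0 191.783 145.113` with mm width/height → 1 unit = 1 mm. Flip: y_m = 145.113 − y_svg.

**Shape 1** — `<path>` quadratic bezier, stroke `#008000` → cut (S863, F1355). Control points (SVG): P0=(92.511,63.921), P1=(42.286,41.827), P2=(37.069,20.029); sampled at t=k/5. Machine vertices: (92.511,81.192) → (74.221,90.018) → (59.532,98.820) → (48.444,107.598) → (40.956,116.353) → (37.069,125.084). Open path.

**Shape 2** — `<path>` closed polygon, stroke `#008000` → cut (S863, F1355). Machine vertices: (156.034,113.230) → (131.419,73.665) → (86.158,26.151) → (138.167,120.437) → (156.034,113.230). Closed: final G1 returns to the first vertex.

G21
G90
G0 X92.511 Y81.192
M3 S863
G1 X74.221 Y90.018 F1355
G1 X59.532 Y98.820
G1 X48.444 Y107.598
G1 X40.956 Y116.353
G1 X37.069 Y125.084
M5
G0 X156.034 Y113.230
M3 S863
G1 X131.419 Y73.665 F1355
G1 X86.158 Y26.151
G1 X138.167 Y120.437
G1 X156.034 Y113.230
M5
G0 X0.000 Y0.000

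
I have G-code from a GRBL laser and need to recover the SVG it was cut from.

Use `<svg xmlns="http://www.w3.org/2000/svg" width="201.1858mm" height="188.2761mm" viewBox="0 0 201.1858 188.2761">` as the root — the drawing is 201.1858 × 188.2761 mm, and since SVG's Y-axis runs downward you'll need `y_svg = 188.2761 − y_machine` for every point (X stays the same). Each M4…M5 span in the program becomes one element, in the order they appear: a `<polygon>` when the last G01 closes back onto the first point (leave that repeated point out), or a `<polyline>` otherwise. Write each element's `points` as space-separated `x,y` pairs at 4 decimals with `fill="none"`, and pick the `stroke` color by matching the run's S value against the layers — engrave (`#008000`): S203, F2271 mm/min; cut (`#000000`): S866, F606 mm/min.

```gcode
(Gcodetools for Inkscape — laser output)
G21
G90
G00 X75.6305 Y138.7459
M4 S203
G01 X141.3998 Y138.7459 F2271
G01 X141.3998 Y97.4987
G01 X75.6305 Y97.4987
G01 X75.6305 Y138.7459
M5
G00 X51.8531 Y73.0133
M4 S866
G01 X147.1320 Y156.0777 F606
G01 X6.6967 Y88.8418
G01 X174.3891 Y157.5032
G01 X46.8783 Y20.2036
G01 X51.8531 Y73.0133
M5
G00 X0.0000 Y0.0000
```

<svg xmlns="http://www.w3.org/2000/svg" width="201.1858mm" height="188.2761mm" viewBox="0 0 201.1858 188.2761">
  <polygon points="75.6305,49.5302 141.3998,49.5302 141.3998,90.7774 75.6305,90.7774" fill="none" stroke="#008000"/>
  <polygon points="51.8531,115.2628 147.1320,32.1984 6.6967,99.4343 174.3891,30.7729 46.8783,168.0725" fill="none" stroke="#000000"/>
</svg>

Machine Y-up, SVG Y-down with viewBox height 188.2761, so y_svg = 188.2761 − y_machine; X carries over.

Run 1: the run's S203 means `#008000` (engrave). The run returns to its start, so emit a `<polygon>` with points (Y-flipped): 75.6305,49.5302 141.3998,49.5302 141.3998,90.7774 75.6305,90.7774.

Run 2: power S866 maps to stroke `#000000` (cut). The run returns to its start, so emit a `<polygon>` with points (Y-flipped): 51.8531,115.2628 147.1320,32.1984 6.6967,99.4343 174.3891,30.7729 46.8783,168.0725.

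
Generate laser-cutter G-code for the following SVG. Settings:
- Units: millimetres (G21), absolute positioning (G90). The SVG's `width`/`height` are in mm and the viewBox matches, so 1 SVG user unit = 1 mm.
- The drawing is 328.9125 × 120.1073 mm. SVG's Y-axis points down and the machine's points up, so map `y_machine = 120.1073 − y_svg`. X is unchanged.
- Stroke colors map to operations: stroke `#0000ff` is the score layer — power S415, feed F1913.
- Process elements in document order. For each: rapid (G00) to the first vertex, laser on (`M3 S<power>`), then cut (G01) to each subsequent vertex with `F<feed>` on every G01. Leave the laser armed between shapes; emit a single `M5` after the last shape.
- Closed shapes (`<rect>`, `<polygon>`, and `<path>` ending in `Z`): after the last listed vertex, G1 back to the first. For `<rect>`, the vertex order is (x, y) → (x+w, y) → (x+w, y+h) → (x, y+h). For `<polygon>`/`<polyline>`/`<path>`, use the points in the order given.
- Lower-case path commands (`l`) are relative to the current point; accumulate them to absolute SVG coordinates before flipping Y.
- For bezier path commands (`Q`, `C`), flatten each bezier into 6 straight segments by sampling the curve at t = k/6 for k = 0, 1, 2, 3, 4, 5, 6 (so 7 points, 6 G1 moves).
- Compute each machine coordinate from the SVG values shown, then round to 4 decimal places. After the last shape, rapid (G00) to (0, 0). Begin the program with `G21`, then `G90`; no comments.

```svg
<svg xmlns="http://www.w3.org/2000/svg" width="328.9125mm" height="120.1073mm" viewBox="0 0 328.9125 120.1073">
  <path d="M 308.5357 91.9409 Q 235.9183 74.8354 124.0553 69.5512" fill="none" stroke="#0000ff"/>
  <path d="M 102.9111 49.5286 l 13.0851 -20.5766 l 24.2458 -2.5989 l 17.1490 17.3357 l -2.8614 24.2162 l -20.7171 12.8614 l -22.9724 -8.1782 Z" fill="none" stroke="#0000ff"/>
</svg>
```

G21
G90
G00 X308.5357 Y28.1664
M3 S415
G01 X283.2397 Y33.5399 F1913
G01 X255.7635 Y38.2566 F1913
G01 X226.1069 Y42.3166 F1913
G01 X194.2700 Y45.7198 F1913
G01 X160.2528 Y48.4663 F1913
G01 X124.0553 Y50.5561 F1913
G00 X102.9111 Y70.5787
M3 S415
G01 X115.9962 Y91.1553 F1913
G01 X140.2420 Y93.7542 F1913
G01 X157.3910 Y76.4185 F1913
G01 X154.5296 Y52.2023 F1913
G01 X133.8125 Y39.3409 F1913
G01 X110.8401 Y47.5191 F1913
G01 X102.9111 Y70.5787 F1913
M5
G00 X0.0000 Y0.0000

1 u = 1 mm; y_m = 120.1073 − y.

[1] `<path>` quadratic bezier, #0000ff→score S415 F1913: (308.5357,28.1664) → (283.2397,33.5399) → (255.7635,38.2566) → (226.1069,42.3166) → (194.2700,45.7198) → (160.2528,48.4663) → (124.0553,50.5561)

[2] `<path>` regular polygon, #0000ff→score S415 F1913: (102.9111,70.5787) → (115.9962,91.1553) → (140.2420,93.7542) → (157.3910,76.4185) → (154.5296,52.2023) → (133.8125,39.3409) → (110.8401,47.5191) → (102.9111,70.5787) (closed)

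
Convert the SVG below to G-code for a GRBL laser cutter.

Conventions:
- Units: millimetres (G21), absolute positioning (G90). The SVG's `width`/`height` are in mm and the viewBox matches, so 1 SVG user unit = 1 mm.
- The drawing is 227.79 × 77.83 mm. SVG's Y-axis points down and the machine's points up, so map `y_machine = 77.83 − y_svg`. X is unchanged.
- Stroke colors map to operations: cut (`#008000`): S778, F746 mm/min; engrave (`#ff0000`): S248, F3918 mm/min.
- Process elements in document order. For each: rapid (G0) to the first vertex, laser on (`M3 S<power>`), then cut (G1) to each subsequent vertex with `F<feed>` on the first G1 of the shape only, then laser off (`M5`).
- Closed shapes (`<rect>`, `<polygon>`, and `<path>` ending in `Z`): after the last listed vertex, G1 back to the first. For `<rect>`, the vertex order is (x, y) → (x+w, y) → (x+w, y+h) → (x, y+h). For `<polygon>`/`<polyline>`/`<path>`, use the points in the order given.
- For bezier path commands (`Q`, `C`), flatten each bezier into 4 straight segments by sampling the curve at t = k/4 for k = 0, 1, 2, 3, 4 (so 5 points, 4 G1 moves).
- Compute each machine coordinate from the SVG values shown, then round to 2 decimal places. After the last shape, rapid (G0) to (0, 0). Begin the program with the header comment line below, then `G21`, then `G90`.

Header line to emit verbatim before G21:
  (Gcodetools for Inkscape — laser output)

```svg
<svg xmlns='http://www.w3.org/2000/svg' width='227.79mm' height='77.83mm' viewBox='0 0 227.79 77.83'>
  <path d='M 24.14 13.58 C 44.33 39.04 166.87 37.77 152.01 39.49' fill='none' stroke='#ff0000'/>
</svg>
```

(Gcodetools for Inkscape — laser output)
G21
G90
G0 X24.14 Y64.25
M3 S248
G1 X54.73 Y49.70 F3918
G1 X101.22 Y42.39
G1 X141.14 Y39.53
G1 X152.01 Y38.34
M5
G0 X0.00 Y0.00

1 u = 1 mm; y_m = 77.83 − y.

[1] `<path>` cubic bezier, #ff0000→engrave S248 F3918: (24.14,64.25) → (54.73,49.70) → (101.22,42.39) → (141.14,39.53) → (152.01,38.34)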